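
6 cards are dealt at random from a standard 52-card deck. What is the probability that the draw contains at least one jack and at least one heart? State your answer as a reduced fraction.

There are C(52,6) = 20358520 possible draws.
By inclusion-exclusion on the complements, draws missing all jacks or all hearts: C(48,6) + C(39,6) − C(36,6) = 12271512 + 3262623 − 1947792 = 13586343.
So draws with at least one of each: 20358520 − 13586343 = 6772177, probability 6772177/20358520.

6772177/20358520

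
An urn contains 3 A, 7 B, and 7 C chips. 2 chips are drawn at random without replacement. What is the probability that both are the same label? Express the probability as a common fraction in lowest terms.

There are C(17,2) = 136 ways to draw 2 chips.
All same label: C(3,2) + C(7,2) + C(7,2) = 3 + 21 + 21 = 45.
Probability = 45/136.

45/136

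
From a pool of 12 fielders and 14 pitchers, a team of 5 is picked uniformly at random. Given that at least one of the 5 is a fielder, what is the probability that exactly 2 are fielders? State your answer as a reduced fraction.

Work in counts. Selections with at least one fielder: C(26,5) − C(14,5) = 65780 − 2002 = 63778.
Of those, selections where exactly 2 are fielders: C(12,2)·C(14,3) = 66·364 = 24024.
Conditional probability = 24024/63778 = 84/223.

84/223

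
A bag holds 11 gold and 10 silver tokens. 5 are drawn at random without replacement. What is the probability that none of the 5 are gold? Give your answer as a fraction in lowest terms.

4/323

There are C(21,5) = 20349 possible selections.
Selections with no gold (all silver): C(10,5) = 252.
Probability = 252/20349 = 4/323.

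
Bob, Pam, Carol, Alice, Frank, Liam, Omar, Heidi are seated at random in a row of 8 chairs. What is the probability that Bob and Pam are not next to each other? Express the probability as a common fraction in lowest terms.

3/4

There are 8! = 40320 arrangements.
Arrangements with Bob and Pam adjacent: 2·7! = 10080.
So not adjacent: 40320 − 10080 = 30240, probability 30240/40320 = 3/4.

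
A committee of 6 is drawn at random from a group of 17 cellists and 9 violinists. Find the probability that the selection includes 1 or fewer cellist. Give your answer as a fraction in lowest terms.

Total selections: C(26,6) = 230230.
Favorable selections (1 or fewer cellist): C(17,0)·C(9,6) + C(17,1)·C(9,5) = 84 + 2142 = 2226.
Probability = 2226/230230 = 159/16445.

159/16445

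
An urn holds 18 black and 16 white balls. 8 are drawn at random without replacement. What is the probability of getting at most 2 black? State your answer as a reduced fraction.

143/1798

There are C(34,8) = 18156204 ways to choose the 8.
Favorable selections (at most 2 black): C(18,0)·C(16,8) + C(18,1)·C(16,7) + C(18,2)·C(16,6) = 12870 + 205920 + 1225224 = 1444014.
Probability = 1444014/18156204 = 143/1798.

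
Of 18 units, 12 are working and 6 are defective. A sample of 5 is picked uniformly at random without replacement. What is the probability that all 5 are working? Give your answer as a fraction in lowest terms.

There are C(18,5) = 8568 possible selections.
Selections with all working: C(12,5) = 792.
Probability = 792/8568 = 11/119.

11/119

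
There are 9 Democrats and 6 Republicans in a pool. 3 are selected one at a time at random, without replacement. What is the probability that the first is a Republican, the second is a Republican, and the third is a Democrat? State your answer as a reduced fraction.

9/91

Multiply the conditional probabilities at each draw: 6/15 · 5/14 · 9/13 = 270/2730 = 9/91.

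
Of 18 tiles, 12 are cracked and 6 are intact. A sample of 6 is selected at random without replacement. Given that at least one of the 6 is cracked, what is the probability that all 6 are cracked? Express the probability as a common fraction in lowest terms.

924/18563

Work in counts. Selections with at least one cracked: C(18,6) − C(6,6) = 18564 − 1 = 18563.
Of those, selections where all 6 are cracked: C(12,6) = 924.
Conditional probability = 924/18563.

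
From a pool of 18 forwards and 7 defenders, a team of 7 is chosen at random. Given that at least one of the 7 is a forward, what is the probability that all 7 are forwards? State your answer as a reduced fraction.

3536/53411

Work in counts. Selections with at least one forward: C(25,7) − C(7,7) = 480700 − 1 = 480699.
Of those, selections where all 7 are forwards: C(18,7) = 31824.
Conditional probability = 31824/480699 = 3536/53411.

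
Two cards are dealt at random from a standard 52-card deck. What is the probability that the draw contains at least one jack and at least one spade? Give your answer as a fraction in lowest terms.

29/442

There are C(52,2) = 1326 possible draws.
By inclusion-exclusion on the complements, draws missing all jacks or all spades: C(48,2) + C(39,2) − C(36,2) = 1128 + 741 − 630 = 1239.
So draws with at least one of each: 1326 − 1239 = 87, probability 87/1326 = 29/442.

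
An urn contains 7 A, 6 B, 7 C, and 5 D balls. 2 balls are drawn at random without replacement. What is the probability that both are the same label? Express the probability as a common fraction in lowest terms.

67/300

There are C(25,2) = 300 ways to draw 2 balls.
All same label: C(7,2) + C(6,2) + C(7,2) + C(5,2) = 21 + 15 + 21 + 10 = 67.
Probability = 67/300.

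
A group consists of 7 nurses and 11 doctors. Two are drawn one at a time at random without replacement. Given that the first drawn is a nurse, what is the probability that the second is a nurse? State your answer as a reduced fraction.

After removing one nurse, 17 remain: 6 nurses and 11 doctors.
So the probability the next is a nurse is 6/17.

6/17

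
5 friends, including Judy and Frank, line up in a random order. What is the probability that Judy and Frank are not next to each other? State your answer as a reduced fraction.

3/5

There are 5! = 120 arrangements.
Arrangements with Judy and Frank adjacent: 2·4! = 48.
So not adjacent: 120 − 48 = 72, probability 72/120 = 3/5.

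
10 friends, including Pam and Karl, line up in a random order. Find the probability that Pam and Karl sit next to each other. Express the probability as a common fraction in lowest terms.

There are 10! = 3628800 arrangements.
Treat Pam and Karl as a block: 9! arrangements of the blocks × 2 orders within the block = 2·362880 = 725760.
Probability = 725760/3628800 = 1/5.

1/5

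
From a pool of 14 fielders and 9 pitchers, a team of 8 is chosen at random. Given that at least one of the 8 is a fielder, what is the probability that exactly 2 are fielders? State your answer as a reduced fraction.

2548/163435

Work in counts. Selections with at least one fielder: C(23,8) − C(9,8) = 490314 − 9 = 490305.
Of those, selections where exactly 2 are fielders: C(14,2)·C(9,6) = 91·84 = 7644.
Conditional probability = 7644/490305 = 2548/163435.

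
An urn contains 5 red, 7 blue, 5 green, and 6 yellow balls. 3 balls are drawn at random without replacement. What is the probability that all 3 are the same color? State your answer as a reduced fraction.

There are C(23,3) = 1771 ways to draw 3 balls.
All same color: C(5,3) + C(7,3) + C(5,3) + C(6,3) = 10 + 35 + 10 + 20 = 75.
Probability = 75/1771.

75/1771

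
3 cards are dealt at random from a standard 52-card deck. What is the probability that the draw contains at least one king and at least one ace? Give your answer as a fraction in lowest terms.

There are C(52,3) = 22100 possible draws.
By inclusion-exclusion on the complements, draws missing all kings or all aces: C(48,3) + C(48,3) − C(44,3) = 17296 + 17296 − 13244 = 21348.
So draws with at least one of each: 22100 − 21348 = 752, probability 752/22100 = 188/5525.

188/5525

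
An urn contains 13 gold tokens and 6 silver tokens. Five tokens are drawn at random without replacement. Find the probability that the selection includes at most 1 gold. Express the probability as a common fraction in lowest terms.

67/3876

Total selections: C(19,5) = 11628.
Favorable selections (at most 1 gold): C(13,0)·C(6,5) + C(13,1)·C(6,4) = 6 + 195 = 201.
Probability = 201/11628 = 67/3876.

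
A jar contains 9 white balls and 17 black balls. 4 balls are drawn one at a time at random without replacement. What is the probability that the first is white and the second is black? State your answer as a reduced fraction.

Multiply the conditional probabilities at each draw: 9/26 · 17/25 = 153/650.

153/650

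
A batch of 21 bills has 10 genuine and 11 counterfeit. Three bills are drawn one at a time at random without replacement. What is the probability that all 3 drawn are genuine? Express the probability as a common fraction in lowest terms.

Multiply the conditional probabilities at each draw: 10/21 · 9/20 · 8/19 = 720/7980 = 12/133.

12/133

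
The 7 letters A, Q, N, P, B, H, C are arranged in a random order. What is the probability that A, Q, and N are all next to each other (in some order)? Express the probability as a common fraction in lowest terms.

1/7

There are 7! = 5040 arrangements.
Treat the three as one block: 5! placements × 3! orders within the block = 120·6 = 720.
Probability = 720/5040 = 1/7.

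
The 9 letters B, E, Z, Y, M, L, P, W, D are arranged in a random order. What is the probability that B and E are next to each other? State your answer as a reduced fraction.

2/9

There are 9! = 362880 arrangements.
Treat B and E as a block: 8! arrangements of the blocks × 2 orders within the block = 2·40320 = 80640.
Probability = 80640/362880 = 2/9.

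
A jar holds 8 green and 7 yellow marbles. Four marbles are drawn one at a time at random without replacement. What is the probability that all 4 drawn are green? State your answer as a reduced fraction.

Multiply the conditional probabilities at each draw: 8/15 · 7/14 · 6/13 · 5/12 = 1680/32760 = 2/39.

2/39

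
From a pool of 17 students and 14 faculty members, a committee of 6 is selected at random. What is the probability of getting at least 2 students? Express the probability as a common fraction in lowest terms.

Total selections: C(31,6) = 736281.
Count the complement (fewer than 2 students): C(17,0)·C(14,6) + C(17,1)·C(14,5) = 3003 + 34034 = 37037.
Probability = 1 − 37037/736281 = 699244/736281 = 7684/8091.

7684/8091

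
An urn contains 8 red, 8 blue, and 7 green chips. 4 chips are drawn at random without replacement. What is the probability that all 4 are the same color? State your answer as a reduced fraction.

There are C(23,4) = 8855 ways to draw 4 chips.
All same color: C(8,4) + C(8,4) + C(7,4) = 70 + 70 + 35 = 175.
Probability = 175/8855 = 5/253.

5/253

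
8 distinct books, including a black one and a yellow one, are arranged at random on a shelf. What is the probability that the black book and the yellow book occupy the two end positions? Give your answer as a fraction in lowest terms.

1/28

There are 8! = 40320 arrangements.
Place the black book and the yellow book at the ends in 2 ways, arrange the remaining 6 in 6! = 720 ways: 2·720 = 1440.
Probability = 1440/40320 = 1/28.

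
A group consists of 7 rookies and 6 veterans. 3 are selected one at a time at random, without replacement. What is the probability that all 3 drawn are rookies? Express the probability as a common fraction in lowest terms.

35/286

Multiply the conditional probabilities at each draw: 7/13 · 6/12 · 5/11 = 210/1716 = 35/286.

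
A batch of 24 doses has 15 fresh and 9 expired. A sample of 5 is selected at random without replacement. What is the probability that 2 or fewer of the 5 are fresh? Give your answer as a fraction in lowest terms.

Total selections: C(24,5) = 42504.
Favorable selections (2 or fewer fresh): C(15,0)·C(9,5) + C(15,1)·C(9,4) + C(15,2)·C(9,3) = 126 + 1890 + 8820 = 10836.
Probability = 10836/42504 = 129/506.

129/506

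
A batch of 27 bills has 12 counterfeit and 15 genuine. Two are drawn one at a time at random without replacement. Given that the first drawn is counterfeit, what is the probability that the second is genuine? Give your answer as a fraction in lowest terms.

15/26

After removing one counterfeit, 26 remain: 11 counterfeit and 15 genuine.
So the probability the next is genuine is 15/26.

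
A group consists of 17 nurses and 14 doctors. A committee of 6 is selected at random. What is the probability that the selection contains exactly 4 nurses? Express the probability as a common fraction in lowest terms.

The sample space is all 6-subsets of the 31: C(31,6) = 736281.
Selections with exactly 4 nurses: choose 4 of the 17 nurses and 2 of the 14 doctors, C(17,4)·C(14,2) = 2380·91 = 216580.
Probability = 216580/736281 = 2380/8091.

2380/8091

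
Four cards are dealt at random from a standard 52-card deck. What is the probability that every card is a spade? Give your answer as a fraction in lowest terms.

There are C(52,4) = 270725 possible 4-card hands.
Hands that are all spades: C(13,4) = 715.
Probability = 715/270725 = 11/4165.

11/4165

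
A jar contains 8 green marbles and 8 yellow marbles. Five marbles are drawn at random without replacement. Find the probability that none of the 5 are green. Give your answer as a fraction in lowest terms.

There are C(16,5) = 4368 possible selections.
Selections with no green (all yellow): C(8,5) = 56.
Probability = 56/4368 = 1/78.

1/78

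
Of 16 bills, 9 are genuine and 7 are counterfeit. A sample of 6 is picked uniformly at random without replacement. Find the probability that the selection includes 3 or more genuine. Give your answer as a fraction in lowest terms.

9/11

Total selections: C(16,6) = 8008.
Count the complement (fewer than 3 genuine): C(9,0)·C(7,6) + C(9,1)·C(7,5) + C(9,2)·C(7,4) = 7 + 189 + 1260 = 1456.
Probability = 1 − 1456/8008 = 6552/8008 = 9/11.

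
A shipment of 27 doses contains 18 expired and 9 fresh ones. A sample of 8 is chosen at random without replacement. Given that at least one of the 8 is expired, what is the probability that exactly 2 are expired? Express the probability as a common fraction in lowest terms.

714/123337

Work in counts. Selections with at least one expired: C(27,8) − C(9,8) = 2220075 − 9 = 2220066.
Of those, selections where exactly 2 are expired: C(18,2)·C(9,6) = 153·84 = 12852.
Conditional probability = 12852/2220066 = 714/123337.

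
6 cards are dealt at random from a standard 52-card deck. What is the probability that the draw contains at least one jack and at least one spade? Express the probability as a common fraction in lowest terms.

6772177/20358520

There are C(52,6) = 20358520 possible draws.
By inclusion-exclusion on the complements, draws missing all jacks or all spades: C(48,6) + C(39,6) − C(36,6) = 12271512 + 3262623 − 1947792 = 13586343.
So draws with at least one of each: 20358520 − 13586343 = 6772177, probability 6772177/20358520.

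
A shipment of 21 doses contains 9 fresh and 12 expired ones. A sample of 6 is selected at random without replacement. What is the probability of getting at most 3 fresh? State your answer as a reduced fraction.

There are C(21,6) = 54264 ways to choose the 6.
Favorable selections (at most 3 fresh): C(9,0)·C(12,6) + C(9,1)·C(12,5) + C(9,2)·C(12,4) + C(9,3)·C(12,3) = 924 + 7128 + 17820 + 18480 = 44352.
Probability = 44352/54264 = 264/323.

264/323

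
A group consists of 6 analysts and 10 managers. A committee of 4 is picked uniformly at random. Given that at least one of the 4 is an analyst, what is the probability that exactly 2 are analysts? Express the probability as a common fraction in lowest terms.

135/322

Work in counts. Selections with at least one analyst: C(16,4) − C(10,4) = 1820 − 210 = 1610.
Of those, selections where exactly 2 are analysts: C(6,2)·C(10,2) = 15·45 = 675.
Conditional probability = 675/1610 = 135/322.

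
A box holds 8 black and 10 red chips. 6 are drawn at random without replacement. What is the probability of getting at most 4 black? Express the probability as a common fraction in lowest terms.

214/221

There are C(18,6) = 18564 ways to choose the 6.
Count the complement (more than 4 black): C(8,5)·C(10,1) + C(8,6)·C(10,0) = 560 + 28 = 588.
Probability = 1 − 588/18564 = 17976/18564 = 214/221.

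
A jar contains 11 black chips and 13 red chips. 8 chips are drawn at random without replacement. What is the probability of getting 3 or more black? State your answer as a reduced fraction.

Total selections: C(24,8) = 735471.
Count the complement (fewer than 3 black): C(11,0)·C(13,8) + C(11,1)·C(13,7) + C(11,2)·C(13,6) = 1287 + 18876 + 94380 = 114543.
Probability = 1 − 114543/735471 = 620928/735471 = 6272/7429.

6272/7429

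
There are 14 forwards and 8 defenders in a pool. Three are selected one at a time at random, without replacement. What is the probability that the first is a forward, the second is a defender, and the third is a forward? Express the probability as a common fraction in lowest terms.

Multiply the conditional probabilities at each draw: 14/22 · 8/21 · 13/20 = 1456/9240 = 26/165.

26/165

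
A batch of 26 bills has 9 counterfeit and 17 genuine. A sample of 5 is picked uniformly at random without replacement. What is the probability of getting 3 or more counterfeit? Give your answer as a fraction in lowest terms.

There are C(26,5) = 65780 ways to choose the 5.
Favorable selections (3 or more counterfeit): C(9,3)·C(17,2) + C(9,4)·C(17,1) + C(9,5)·C(17,0) = 11424 + 2142 + 126 = 13692.
Probability = 13692/65780 = 3423/16445.

3423/16445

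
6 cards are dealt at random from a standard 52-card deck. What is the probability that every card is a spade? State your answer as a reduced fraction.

33/391510

There are C(52,6) = 20358520 possible 6-card hands.
Hands that are all spades: C(13,6) = 1716.
Probability = 1716/20358520 = 33/391510.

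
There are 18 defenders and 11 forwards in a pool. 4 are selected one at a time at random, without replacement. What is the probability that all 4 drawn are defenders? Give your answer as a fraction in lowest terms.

340/2639

Multiply the conditional probabilities at each draw: 18/29 · 17/28 · 16/27 · 15/26 = 73440/570024 = 340/2639.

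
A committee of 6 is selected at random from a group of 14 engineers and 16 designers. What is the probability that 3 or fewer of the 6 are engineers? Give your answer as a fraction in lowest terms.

Total selections: C(30,6) = 593775.
Count the complement (more than 3 engineers): C(14,4)·C(16,2) + C(14,5)·C(16,1) + C(14,6)·C(16,0) = 120120 + 32032 + 3003 = 155155.
Probability = 1 − 155155/593775 = 438620/593775 = 964/1305.

964/1305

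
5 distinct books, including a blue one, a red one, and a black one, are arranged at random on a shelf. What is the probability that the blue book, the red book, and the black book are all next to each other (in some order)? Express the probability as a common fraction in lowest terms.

3/10

There are 5! = 120 arrangements.
Treat the three as one block: 3! placements × 3! orders within the block = 6·6 = 36.
Probability = 36/120 = 3/10.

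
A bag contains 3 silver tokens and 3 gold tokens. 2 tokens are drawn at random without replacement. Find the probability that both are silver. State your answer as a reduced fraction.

There are C(6,2) = 15 possible selections.
Selections with all silver: C(3,2) = 3.
Probability = 3/15 = 1/5.

1/5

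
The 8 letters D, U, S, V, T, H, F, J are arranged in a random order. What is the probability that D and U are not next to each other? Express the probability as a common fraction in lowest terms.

There are 8! = 40320 arrangements.
Arrangements with D and U adjacent: 2·7! = 10080.
So not adjacent: 40320 − 10080 = 30240, probability 30240/40320 = 3/4.

3/4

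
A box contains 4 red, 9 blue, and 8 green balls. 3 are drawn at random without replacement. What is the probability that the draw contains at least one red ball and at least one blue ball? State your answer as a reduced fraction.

There are C(21,3) = 1330 possible draws.
By inclusion-exclusion on the complements, draws missing all red or all blue: C(17,3) + C(12,3) − C(8,3) = 680 + 220 − 56 = 844.
So draws with at least one of each: 1330 − 844 = 486, probability 486/1330 = 243/665.

243/665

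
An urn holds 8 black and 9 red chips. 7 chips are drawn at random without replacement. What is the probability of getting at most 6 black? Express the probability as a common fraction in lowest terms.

2430/2431

Total selections: C(17,7) = 19448.
The complement is exactly 7 black: C(8,7)·C(9,0) = 8.
Probability = 1 − 8/19448 = 19440/19448 = 2430/2431.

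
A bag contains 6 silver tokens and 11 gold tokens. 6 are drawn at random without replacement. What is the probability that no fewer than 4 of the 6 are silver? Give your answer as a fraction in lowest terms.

223/3094

There are C(17,6) = 12376 ways to choose the 6.
Favorable selections (no fewer than 4 silver): C(6,4)·C(11,2) + C(6,5)·C(11,1) + C(6,6)·C(11,0) = 825 + 66 + 1 = 892.
Probability = 892/12376 = 223/3094.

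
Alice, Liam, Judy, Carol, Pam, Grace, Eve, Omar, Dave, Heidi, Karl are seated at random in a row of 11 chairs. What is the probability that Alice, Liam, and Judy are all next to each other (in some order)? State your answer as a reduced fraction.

3/55

There are 11! = 39916800 arrangements.
Treat the three as one block: 9! placements × 3! orders within the block = 362880·6 = 2177280.
Probability = 2177280/39916800 = 3/55.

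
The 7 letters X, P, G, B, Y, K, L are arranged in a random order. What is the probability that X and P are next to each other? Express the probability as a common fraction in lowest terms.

There are 7! = 5040 arrangements.
Treat X and P as a block: 6! arrangements of the blocks × 2 orders within the block = 2·720 = 1440.
Probability = 1440/5040 = 2/7.

2/7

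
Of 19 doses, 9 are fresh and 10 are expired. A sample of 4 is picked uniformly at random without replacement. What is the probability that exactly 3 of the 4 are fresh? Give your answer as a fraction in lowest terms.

70/323

There are C(19,4) = 3876 ways to choose 4 from 19.
Selections with exactly 3 fresh: choose 3 of the 9 fresh and 1 of the 10 expired, C(9,3)·C(10,1) = 84·10 = 840.
Probability = 840/3876 = 70/323.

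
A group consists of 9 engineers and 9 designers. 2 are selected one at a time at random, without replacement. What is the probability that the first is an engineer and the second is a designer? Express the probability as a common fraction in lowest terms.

Multiply the conditional probabilities at each draw: 9/18 · 9/17 = 81/306 = 9/34.

9/34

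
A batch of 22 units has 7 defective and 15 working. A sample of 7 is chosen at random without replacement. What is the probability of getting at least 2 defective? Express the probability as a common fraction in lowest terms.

Total selections: C(22,7) = 170544.
Count the complement (fewer than 2 defective): C(7,0)·C(15,7) + C(7,1)·C(15,6) = 6435 + 35035 = 41470.
Probability = 1 − 41470/170544 = 129074/170544 = 5867/7752.

5867/7752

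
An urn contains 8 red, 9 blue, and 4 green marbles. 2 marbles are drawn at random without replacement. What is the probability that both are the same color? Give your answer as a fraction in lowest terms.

1/3

There are C(21,2) = 210 ways to draw 2 marbles.
All same color: C(8,2) + C(9,2) + C(4,2) = 28 + 36 + 6 = 70.
Probability = 70/210 = 1/3.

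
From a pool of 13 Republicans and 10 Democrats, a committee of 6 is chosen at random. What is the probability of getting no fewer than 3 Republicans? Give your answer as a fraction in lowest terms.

351/437

There are C(23,6) = 100947 ways to choose the 6.
Count the complement (fewer than 3 Republicans): C(13,0)·C(10,6) + C(13,1)·C(10,5) + C(13,2)·C(10,4) = 210 + 3276 + 16380 = 19866.
Probability = 1 − 19866/100947 = 81081/100947 = 351/437.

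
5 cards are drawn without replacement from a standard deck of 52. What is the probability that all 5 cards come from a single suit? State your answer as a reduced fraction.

There are C(52,5) = 2598960 possible 5-card hands.
Hands of one suit: 4 suits × C(13,5) = 4·1287 = 5148.
Probability = 5148/2598960 = 33/16660.

33/16660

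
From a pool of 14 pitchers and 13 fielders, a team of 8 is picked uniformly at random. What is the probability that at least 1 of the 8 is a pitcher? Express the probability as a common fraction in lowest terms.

1724/1725

Total selections: C(27,8) = 2220075.
Favorable selections (at least 1 pitcher): C(14,1)·C(13,7) + C(14,2)·C(13,6) + C(14,3)·C(13,5) + C(14,4)·C(13,4) + C(14,5)·C(13,3) + C(14,6)·C(13,2) + C(14,7)·C(13,1) + C(14,8)·C(13,0) = 24024 + 156156 + 468468 + 715715 + 572572 + 234234 + 44616 + 3003 = 2218788.
Probability = 2218788/2220075 = 1724/1725.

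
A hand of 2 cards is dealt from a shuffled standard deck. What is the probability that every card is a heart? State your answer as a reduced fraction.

There are C(52,2) = 1326 possible 2-card hands.
Hands that are all hearts: C(13,2) = 78.
Probability = 78/1326 = 1/17.

1/17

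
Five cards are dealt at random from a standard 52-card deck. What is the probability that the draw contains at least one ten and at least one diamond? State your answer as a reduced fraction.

229297/866320

There are C(52,5) = 2598960 possible draws.
By inclusion-exclusion on the complements, draws missing all tens or all diamonds: C(48,5) + C(39,5) − C(36,5) = 1712304 + 575757 − 376992 = 1911069.
So draws with at least one of each: 2598960 − 1911069 = 687891, probability 687891/2598960 = 229297/866320.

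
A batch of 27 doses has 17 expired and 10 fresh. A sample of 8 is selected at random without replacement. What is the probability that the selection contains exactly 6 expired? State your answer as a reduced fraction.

952/3795

Total number of selections: C(27,8) = 2220075.
Selections with exactly 6 expired: choose 6 of the 17 expired and 2 of the 10 fresh, C(17,6)·C(10,2) = 12376·45 = 556920.
Probability = 556920/2220075 = 952/3795.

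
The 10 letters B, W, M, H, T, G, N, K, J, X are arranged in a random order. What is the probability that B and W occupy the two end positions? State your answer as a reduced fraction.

There are 10! = 3628800 arrangements.
Place B and W at the ends in 2 ways, arrange the remaining 8 in 8! = 40320 ways: 2·40320 = 80640.
Probability = 80640/3628800 = 1/45.

1/45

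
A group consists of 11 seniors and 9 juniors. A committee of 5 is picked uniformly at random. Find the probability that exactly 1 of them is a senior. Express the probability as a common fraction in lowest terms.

The sample space is all 5-subsets of the 20: C(20,5) = 15504.
Selections with exactly 1 senior: choose 1 of the 11 seniors and 4 of the 9 juniors, C(11,1)·C(9,4) = 11·126 = 1386.
Probability = 1386/15504 = 231/2584.

231/2584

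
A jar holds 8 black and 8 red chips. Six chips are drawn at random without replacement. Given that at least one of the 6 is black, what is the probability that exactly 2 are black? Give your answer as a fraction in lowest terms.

14/57

Work in counts. Selections with at least one black: C(16,6) − C(8,6) = 8008 − 28 = 7980.
Of those, selections where exactly 2 are black: C(8,2)·C(8,4) = 28·70 = 1960.
Conditional probability = 1960/7980 = 14/57.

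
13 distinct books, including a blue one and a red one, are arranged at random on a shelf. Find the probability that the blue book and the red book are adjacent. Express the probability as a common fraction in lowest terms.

There are 13! = 6227020800 arrangements.
Treat the blue book and the red book as a block: 12! arrangements of the blocks × 2 orders within the block = 2·479001600 = 958003200.
Probability = 958003200/6227020800 = 2/13.

2/13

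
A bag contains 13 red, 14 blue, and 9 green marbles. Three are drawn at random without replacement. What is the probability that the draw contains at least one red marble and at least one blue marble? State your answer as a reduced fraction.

There are C(36,3) = 7140 possible draws.
By inclusion-exclusion on the complements, draws missing all red or all blue: C(23,3) + C(22,3) − C(9,3) = 1771 + 1540 − 84 = 3227.
So draws with at least one of each: 7140 − 3227 = 3913, probability 3913/7140 = 559/1020.

559/1020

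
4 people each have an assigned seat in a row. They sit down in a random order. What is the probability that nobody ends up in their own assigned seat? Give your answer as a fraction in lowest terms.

There are 4! = 24 seatings.
By inclusion-exclusion, seatings with no fixed points: C(4,0)·4! − C(4,1)·3! + C(4,2)·2! − C(4,3)·1! + C(4,4)·0! = 9.
Probability = 9/24 = 3/8.

3/8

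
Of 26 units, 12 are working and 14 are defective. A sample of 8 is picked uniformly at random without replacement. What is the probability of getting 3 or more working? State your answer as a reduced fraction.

Total selections: C(26,8) = 1562275.
Count the complement (fewer than 3 working): C(12,0)·C(14,8) + C(12,1)·C(14,7) + C(12,2)·C(14,6) = 3003 + 41184 + 198198 = 242385.
Probability = 1 − 242385/1562275 = 1319890/1562275 = 1846/2185.

1846/2185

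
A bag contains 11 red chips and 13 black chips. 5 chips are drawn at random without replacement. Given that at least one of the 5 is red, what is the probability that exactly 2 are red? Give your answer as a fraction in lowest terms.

1430/3747

Work in counts. Selections with at least one red: C(24,5) − C(13,5) = 42504 − 1287 = 41217.
Of those, selections where exactly 2 are red: C(11,2)·C(13,3) = 55·286 = 15730.
Conditional probability = 15730/41217 = 1430/3747.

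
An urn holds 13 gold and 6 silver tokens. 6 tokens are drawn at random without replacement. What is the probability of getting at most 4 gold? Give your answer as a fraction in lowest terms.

2949/4522

There are C(19,6) = 27132 ways to choose the 6.
Count the complement (more than 4 gold): C(13,5)·C(6,1) + C(13,6)·C(6,0) = 7722 + 1716 = 9438.
Probability = 1 − 9438/27132 = 17694/27132 = 2949/4522.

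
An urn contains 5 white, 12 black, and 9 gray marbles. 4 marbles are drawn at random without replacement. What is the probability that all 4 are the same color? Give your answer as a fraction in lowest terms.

There are C(26,4) = 14950 ways to draw 4 marbles.
All same color: C(5,4) + C(12,4) + C(9,4) = 5 + 495 + 126 = 626.
Probability = 626/14950 = 313/7475.

313/7475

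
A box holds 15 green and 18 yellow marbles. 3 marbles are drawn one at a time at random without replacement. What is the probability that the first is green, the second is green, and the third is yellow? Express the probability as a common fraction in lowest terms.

Multiply the conditional probabilities at each draw: 15/33 · 14/32 · 18/31 = 3780/32736 = 315/2728.

315/2728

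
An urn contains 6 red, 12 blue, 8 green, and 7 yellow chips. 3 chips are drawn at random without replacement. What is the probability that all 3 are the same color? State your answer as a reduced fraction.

331/5456

There are C(33,3) = 5456 ways to draw 3 chips.
All same color: C(6,3) + C(12,3) + C(8,3) + C(7,3) = 20 + 220 + 56 + 35 = 331.
Probability = 331/5456.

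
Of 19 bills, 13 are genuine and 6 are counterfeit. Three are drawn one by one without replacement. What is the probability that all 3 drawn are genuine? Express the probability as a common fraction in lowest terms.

Multiply the conditional probabilities at each draw: 13/19 · 12/18 · 11/17 = 1716/5814 = 286/969.

286/969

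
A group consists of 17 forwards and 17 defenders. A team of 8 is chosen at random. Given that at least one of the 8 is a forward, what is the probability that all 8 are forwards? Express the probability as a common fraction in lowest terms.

Work in counts. Selections with at least one forward: C(34,8) − C(17,8) = 18156204 − 24310 = 18131894.
Of those, selections where all 8 are forwards: C(17,8) = 24310.
Conditional probability = 24310/18131894 = 65/48481.

65/48481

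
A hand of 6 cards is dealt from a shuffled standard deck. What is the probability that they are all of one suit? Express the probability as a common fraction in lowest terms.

There are C(52,6) = 20358520 possible 6-card hands.
Hands of one suit: 4 suits × C(13,6) = 4·1716 = 6864.
Probability = 6864/20358520 = 66/195755.

66/195755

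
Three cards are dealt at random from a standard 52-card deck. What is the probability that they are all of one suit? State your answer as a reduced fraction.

22/425

There are C(52,3) = 22100 possible 3-card hands.
Hands of one suit: 4 suits × C(13,3) = 4·286 = 1144.
Probability = 1144/22100 = 22/425.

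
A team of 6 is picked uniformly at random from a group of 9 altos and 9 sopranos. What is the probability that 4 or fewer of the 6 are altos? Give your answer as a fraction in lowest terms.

There are C(18,6) = 18564 ways to choose the 6.
Count the complement (more than 4 altos): C(9,5)·C(9,1) + C(9,6)·C(9,0) = 1134 + 84 = 1218.
Probability = 1 − 1218/18564 = 17346/18564 = 413/442.

413/442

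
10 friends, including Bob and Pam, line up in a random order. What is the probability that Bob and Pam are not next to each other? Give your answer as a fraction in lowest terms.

4/5

There are 10! = 3628800 arrangements.
Arrangements with Bob and Pam adjacent: 2·9! = 725760.
So not adjacent: 3628800 − 725760 = 2903040, probability 2903040/3628800 = 4/5.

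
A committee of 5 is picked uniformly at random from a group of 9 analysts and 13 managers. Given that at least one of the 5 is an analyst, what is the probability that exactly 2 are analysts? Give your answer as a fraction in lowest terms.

Work in counts. Selections with at least one analyst: C(22,5) − C(13,5) = 26334 − 1287 = 25047.
Of those, selections where exactly 2 are analysts: C(9,2)·C(13,3) = 36·286 = 10296.
Conditional probability = 10296/25047 = 104/253.

104/253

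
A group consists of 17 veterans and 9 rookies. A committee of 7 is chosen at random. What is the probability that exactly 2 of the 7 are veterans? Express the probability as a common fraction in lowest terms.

2142/82225

Total number of selections: C(26,7) = 657800.
Selections with exactly 2 veterans: choose 2 of the 17 veterans and 5 of the 9 rookies, C(17,2)·C(9,5) = 136·126 = 17136.
Probability = 17136/657800 = 2142/82225.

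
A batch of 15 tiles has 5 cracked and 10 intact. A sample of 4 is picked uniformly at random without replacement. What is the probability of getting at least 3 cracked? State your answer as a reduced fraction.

There are C(15,4) = 1365 ways to choose the 4.
Favorable selections (at least 3 cracked): C(5,3)·C(10,1) + C(5,4)·C(10,0) = 100 + 5 = 105.
Probability = 105/1365 = 1/13.

1/13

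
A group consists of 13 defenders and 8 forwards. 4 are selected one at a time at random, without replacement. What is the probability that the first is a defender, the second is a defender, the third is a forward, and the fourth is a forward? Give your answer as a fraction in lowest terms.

52/855

Multiply the conditional probabilities at each draw: 13/21 · 12/20 · 8/19 · 7/18 = 8736/143640 = 52/855.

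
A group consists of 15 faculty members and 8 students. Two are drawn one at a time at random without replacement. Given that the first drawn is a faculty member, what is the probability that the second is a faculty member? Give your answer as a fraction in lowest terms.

After removing one faculty member, 22 remain: 14 faculty members and 8 students.
So the probability the next is a faculty member is 14/22 = 7/11.

7/11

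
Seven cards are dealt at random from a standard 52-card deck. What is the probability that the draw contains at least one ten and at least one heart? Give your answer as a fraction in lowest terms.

53122231/133784560

There are C(52,7) = 133784560 possible draws.
By inclusion-exclusion on the complements, draws missing all tens or all hearts: C(48,7) + C(39,7) − C(36,7) = 73629072 + 15380937 − 8347680 = 80662329.
So draws with at least one of each: 133784560 − 80662329 = 53122231, probability 53122231/133784560.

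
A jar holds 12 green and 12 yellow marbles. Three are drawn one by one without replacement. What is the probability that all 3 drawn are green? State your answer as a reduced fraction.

5/46

Multiply the conditional probabilities at each draw: 12/24 · 11/23 · 10/22 = 1320/12144 = 5/46.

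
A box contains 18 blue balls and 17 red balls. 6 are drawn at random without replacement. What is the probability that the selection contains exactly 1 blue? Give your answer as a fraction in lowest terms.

117/1705

Total number of selections: C(35,6) = 1623160.
Selections with exactly 1 blue: choose 1 of the 18 blue and 5 of the 17 red, C(18,1)·C(17,5) = 18·6188 = 111384.
Probability = 111384/1623160 = 117/1705.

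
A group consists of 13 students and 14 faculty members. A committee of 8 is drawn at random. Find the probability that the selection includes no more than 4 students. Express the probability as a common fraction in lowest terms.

244/345

There are C(27,8) = 2220075 ways to choose the 8.
Favorable selections (no more than 4 students): C(13,0)·C(14,8) + C(13,1)·C(14,7) + C(13,2)·C(14,6) + C(13,3)·C(14,5) + C(13,4)·C(14,4) = 3003 + 44616 + 234234 + 572572 + 715715 = 1570140.
Probability = 1570140/2220075 = 244/345.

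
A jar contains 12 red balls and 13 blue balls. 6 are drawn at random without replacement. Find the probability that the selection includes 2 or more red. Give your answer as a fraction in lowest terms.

Total selections: C(25,6) = 177100.
Count the complement (fewer than 2 red): C(12,0)·C(13,6) + C(12,1)·C(13,5) = 1716 + 15444 = 17160.
Probability = 1 − 17160/177100 = 159940/177100 = 727/805.

727/805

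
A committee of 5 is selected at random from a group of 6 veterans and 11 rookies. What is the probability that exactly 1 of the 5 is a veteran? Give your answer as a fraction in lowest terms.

Total number of selections: C(17,5) = 6188.
Selections with exactly 1 veteran: choose 1 of the 6 veterans and 4 of the 11 rookies, C(6,1)·C(11,4) = 6·330 = 1980.
Probability = 1980/6188 = 495/1547.

495/1547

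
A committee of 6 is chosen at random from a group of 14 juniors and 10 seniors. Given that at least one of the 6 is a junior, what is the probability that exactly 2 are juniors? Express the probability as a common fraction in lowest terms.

Work in counts. Selections with at least one junior: C(24,6) − C(10,6) = 134596 − 210 = 134386.
Of those, selections where exactly 2 are juniors: C(14,2)·C(10,4) = 91·210 = 19110.
Conditional probability = 19110/134386 = 1365/9599.

1365/9599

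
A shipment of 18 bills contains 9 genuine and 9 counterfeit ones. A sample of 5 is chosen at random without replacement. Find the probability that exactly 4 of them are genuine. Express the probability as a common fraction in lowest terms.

Total number of selections: C(18,5) = 8568.
Selections with exactly 4 genuine: choose 4 of the 9 genuine and 1 of the 9 counterfeit, C(9,4)·C(9,1) = 126·9 = 1134.
Probability = 1134/8568 = 9/68.

9/68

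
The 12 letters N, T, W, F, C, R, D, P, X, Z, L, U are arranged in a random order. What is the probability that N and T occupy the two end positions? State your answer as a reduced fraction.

There are 12! = 479001600 arrangements.
Place N and T at the ends in 2 ways, arrange the remaining 10 in 10! = 3628800 ways: 2·3628800 = 7257600.
Probability = 7257600/479001600 = 1/66.

1/66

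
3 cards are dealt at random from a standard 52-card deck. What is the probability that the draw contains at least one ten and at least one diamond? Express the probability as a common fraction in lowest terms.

33/260

There are C(52,3) = 22100 possible draws.
By inclusion-exclusion on the complements, draws missing all tens or all diamonds: C(48,3) + C(39,3) − C(36,3) = 17296 + 9139 − 7140 = 19295.
So draws with at least one of each: 22100 − 19295 = 2805, probability 2805/22100 = 33/260.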